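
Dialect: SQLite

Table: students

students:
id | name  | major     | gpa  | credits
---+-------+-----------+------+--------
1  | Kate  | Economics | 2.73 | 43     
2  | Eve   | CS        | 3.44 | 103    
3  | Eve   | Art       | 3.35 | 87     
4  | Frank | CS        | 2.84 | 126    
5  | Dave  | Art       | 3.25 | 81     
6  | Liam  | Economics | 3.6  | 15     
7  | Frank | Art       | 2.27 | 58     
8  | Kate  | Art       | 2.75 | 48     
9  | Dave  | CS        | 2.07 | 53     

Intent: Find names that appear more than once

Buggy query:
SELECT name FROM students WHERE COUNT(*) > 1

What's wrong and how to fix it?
Bug: WHERE can't reference COUNT(*); aggregates are computed after WHERE

Fix: GROUP BY name, then filter groups with HAVING COUNT(*) > 1

Corrected query:
SELECT name FROM students GROUP BY name HAVING COUNT(*) > 1

Result:
name 
-----
Dave 
Eve  
Frank
Kate 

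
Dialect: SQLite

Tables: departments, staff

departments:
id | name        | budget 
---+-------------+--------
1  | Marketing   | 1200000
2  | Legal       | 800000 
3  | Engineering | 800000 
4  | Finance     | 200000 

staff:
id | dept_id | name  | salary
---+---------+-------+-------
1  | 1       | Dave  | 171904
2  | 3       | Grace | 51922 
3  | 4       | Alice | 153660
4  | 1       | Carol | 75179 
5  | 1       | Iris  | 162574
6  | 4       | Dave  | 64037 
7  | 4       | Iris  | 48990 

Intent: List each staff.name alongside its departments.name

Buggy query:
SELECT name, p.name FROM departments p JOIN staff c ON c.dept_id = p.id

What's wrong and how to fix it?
Bug: 'name' exists in both joined tables, so the database can't tell which one is meant

Fix: Prefix ambiguous columns with the table alias

Corrected query:
SELECT c.name, p.name FROM departments p JOIN staff c ON c.dept_id = p.id

Result:
name  | name       
------+------------
Dave  | Marketing  
Grace | Engineering
Alice | Finance    
Carol | Marketing  
Iris  | Marketing  
Dave  | Finance    
Iris  | Finance    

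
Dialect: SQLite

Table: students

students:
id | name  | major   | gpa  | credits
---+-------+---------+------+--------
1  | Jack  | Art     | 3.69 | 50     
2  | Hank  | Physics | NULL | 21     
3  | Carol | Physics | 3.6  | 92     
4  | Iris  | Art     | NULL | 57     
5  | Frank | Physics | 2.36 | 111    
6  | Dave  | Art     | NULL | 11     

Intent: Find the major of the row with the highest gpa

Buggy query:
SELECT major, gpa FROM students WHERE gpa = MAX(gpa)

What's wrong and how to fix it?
Bug: WHERE is evaluated per row; an aggregate over the whole table isn't defined there

Fix: Use a subquery: WHERE gpa = (SELECT MAX(gpa) FROM students)

Corrected query:
SELECT major, gpa FROM students WHERE gpa = (SELECT MAX(gpa) FROM students)

Result:
major | gpa 
------+-----
Art   | 3.69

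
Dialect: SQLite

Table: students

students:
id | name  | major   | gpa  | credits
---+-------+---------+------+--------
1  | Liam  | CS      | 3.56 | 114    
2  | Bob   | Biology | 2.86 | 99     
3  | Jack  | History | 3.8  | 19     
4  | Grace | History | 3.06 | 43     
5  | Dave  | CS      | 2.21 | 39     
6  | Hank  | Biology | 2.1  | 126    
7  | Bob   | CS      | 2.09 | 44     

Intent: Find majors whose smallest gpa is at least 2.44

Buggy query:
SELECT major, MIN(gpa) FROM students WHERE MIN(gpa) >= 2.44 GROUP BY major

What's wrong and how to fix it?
Bug: Aggregates like MIN are computed per group after WHERE runs

Fix: Use HAVING for the per-group MIN condition

Corrected query:
SELECT major, MIN(gpa) FROM students GROUP BY major HAVING MIN(gpa) >= 2.44

Result:
major   | MIN(gpa)
--------+---------
History | 3.06    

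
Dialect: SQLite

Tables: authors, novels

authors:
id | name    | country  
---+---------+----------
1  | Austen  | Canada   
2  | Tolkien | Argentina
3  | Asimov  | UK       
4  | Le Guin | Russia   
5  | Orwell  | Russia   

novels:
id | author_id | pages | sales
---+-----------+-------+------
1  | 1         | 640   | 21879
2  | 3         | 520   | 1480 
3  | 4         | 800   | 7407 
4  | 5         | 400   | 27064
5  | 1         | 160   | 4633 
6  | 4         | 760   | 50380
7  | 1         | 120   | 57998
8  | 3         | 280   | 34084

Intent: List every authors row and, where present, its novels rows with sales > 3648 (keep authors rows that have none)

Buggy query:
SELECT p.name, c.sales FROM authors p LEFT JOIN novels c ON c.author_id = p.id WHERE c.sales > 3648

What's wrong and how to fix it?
Bug: A WHERE condition on the right-hand table after LEFT JOIN drops unmatched parents

Fix: Put 'c.sales > 3648' in the JOIN's ON clause instead of WHERE

Corrected query:
SELECT p.name, c.sales FROM authors p LEFT JOIN novels c ON c.author_id = p.id AND c.sales > 3648

Result:
name    | sales
--------+------
Austen  | 4633 
Austen  | 21879
Austen  | 57998
Tolkien | NULL 
Asimov  | 34084
Le Guin | 7407 
Le Guin | 50380
Orwell  | 27064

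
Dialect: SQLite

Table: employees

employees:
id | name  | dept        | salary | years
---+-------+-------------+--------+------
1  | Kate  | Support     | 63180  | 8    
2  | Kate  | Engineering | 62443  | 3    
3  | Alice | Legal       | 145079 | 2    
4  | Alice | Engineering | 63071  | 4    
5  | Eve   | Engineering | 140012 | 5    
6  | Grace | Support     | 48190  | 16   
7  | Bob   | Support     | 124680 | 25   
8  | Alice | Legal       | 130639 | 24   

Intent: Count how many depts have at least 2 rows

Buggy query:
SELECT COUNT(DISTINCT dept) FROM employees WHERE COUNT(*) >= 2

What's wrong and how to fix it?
Bug: COUNT(*) cannot appear in WHERE; the per-group count doesn't exist yet

Fix: Use a subquery that GROUPs and filters with HAVING, then count its rows

Corrected query:
SELECT COUNT(*) FROM (SELECT dept FROM employees GROUP BY dept HAVING COUNT(*) >= 2)

Result:
COUNT(*)
--------
3       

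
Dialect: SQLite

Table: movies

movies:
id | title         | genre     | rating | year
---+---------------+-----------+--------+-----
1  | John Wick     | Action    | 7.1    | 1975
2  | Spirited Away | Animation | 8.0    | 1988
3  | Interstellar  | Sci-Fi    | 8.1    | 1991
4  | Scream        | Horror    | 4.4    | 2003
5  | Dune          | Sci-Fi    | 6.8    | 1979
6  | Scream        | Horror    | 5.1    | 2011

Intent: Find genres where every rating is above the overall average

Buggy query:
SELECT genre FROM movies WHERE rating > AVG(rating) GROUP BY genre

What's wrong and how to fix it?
Bug: AVG() is an aggregate; it can't sit directly in WHERE

Fix: Use a subquery for AVG and a HAVING MIN(...) filter so the condition holds for every row in the group

Corrected query:
SELECT genre FROM movies GROUP BY genre HAVING MIN(rating) > (SELECT AVG(rating) FROM movies)

Result:
genre    
---------
Action   
Animation
Sci-Fi   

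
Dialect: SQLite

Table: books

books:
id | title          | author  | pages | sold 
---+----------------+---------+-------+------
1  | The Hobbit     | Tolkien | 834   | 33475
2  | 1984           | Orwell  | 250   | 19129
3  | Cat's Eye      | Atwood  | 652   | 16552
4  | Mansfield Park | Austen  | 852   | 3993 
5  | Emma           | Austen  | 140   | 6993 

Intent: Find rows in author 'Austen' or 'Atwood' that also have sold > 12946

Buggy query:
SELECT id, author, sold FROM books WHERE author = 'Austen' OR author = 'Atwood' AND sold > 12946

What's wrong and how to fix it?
Bug: AND binds tighter than OR, so this parses as author = 'Austen' OR (author = 'Atwood' AND sold > 12946)

Fix: Group the OR with parentheses (or use IN), then AND the threshold

Corrected query:
SELECT id, author, sold FROM books WHERE (author = 'Austen' OR author = 'Atwood') AND sold > 12946

Result:
id | author | sold 
---+--------+------
3  | Atwood | 16552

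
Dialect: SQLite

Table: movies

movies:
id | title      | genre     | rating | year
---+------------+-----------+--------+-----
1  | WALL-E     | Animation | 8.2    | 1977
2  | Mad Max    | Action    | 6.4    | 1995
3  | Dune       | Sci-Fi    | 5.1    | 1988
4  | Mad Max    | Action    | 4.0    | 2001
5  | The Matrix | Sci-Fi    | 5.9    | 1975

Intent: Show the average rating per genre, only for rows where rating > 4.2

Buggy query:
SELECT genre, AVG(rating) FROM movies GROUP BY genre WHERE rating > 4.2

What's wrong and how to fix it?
Bug: WHERE cannot follow GROUP BY

Fix: Place WHERE between FROM and GROUP BY

Corrected query:
SELECT genre, AVG(rating) FROM movies WHERE rating > 4.2 GROUP BY genre

Result:
genre     | AVG(rating)
----------+------------
Action    | 6.4        
Animation | 8.2        
Sci-Fi    | 5.5        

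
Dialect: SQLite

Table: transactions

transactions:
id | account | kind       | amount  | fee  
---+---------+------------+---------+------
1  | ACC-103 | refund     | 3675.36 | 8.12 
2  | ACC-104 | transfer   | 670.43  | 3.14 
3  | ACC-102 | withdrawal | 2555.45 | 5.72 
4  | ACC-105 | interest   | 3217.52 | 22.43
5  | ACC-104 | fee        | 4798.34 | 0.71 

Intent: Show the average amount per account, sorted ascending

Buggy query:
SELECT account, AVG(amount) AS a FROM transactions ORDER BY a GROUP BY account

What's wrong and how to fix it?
Bug: ORDER BY appears before GROUP BY; SQL clause order requires GROUP BY first

Fix: Reorder: SELECT … FROM … GROUP BY … ORDER BY …

Corrected query:
SELECT account, AVG(amount) AS a FROM transactions GROUP BY account ORDER BY a

Result:
account | a       
--------+---------
ACC-102 | 2555.45 
ACC-104 | 2734.385
ACC-105 | 3217.52 
ACC-103 | 3675.36 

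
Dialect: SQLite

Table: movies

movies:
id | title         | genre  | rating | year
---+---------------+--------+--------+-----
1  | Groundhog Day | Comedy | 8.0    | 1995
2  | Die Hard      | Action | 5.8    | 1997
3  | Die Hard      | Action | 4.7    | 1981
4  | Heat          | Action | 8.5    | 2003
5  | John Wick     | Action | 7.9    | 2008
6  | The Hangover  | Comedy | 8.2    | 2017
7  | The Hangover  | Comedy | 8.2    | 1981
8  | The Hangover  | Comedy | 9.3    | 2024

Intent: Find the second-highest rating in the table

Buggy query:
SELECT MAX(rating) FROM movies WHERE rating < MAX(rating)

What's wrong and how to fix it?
Bug: The inner MAX is an aggregate inside WHERE, which is not allowed

Fix: Put the inner MAX in a scalar subquery

Corrected query:
SELECT MAX(rating) FROM movies WHERE rating < (SELECT MAX(rating) FROM movies)

Result:
MAX(rating)
-----------
8.5        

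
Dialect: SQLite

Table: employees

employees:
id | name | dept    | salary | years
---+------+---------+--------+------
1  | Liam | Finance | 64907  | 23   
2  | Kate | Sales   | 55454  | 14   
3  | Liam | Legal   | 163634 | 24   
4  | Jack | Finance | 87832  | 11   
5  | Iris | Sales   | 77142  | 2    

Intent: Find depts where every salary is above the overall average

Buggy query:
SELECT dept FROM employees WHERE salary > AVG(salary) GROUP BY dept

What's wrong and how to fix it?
Bug: WHERE evaluates per row before aggregation, so AVG() is unavailable

Fix: Compute the overall average in a scalar subquery and compare each group's MIN against it in HAVING

Corrected query:
SELECT dept FROM employees GROUP BY dept HAVING MIN(salary) > (SELECT AVG(salary) FROM employees)

Result:
dept 
-----
Legal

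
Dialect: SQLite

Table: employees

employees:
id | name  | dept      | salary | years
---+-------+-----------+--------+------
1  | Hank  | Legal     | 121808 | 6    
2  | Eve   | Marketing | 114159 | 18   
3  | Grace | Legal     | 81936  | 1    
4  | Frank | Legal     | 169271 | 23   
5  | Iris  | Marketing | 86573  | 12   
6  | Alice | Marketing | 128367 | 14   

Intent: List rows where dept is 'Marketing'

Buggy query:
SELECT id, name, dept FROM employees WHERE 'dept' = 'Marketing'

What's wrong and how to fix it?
Bug: Single quotes denote string literals in SQL; the column name is being compared as a constant string

Fix: Reference the column as dept without single quotes

Corrected query:
SELECT id, name, dept FROM employees WHERE dept = 'Marketing'

Result:
id | name  | dept     
---+-------+----------
2  | Eve   | Marketing
5  | Iris  | Marketing
6  | Alice | Marketing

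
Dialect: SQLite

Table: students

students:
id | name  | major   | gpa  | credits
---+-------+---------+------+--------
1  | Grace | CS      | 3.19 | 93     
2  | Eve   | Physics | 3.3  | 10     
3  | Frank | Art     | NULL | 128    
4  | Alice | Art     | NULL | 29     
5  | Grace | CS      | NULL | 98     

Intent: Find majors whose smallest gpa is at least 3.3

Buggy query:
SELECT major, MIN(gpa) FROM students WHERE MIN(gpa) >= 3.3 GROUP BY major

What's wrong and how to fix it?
Bug: Aggregates like MIN are computed per group after WHERE runs

Fix: Use HAVING for the per-group MIN condition

Corrected query:
SELECT major, MIN(gpa) FROM students GROUP BY major HAVING MIN(gpa) >= 3.3

Result:
major   | MIN(gpa)
--------+---------
Physics | 3.3     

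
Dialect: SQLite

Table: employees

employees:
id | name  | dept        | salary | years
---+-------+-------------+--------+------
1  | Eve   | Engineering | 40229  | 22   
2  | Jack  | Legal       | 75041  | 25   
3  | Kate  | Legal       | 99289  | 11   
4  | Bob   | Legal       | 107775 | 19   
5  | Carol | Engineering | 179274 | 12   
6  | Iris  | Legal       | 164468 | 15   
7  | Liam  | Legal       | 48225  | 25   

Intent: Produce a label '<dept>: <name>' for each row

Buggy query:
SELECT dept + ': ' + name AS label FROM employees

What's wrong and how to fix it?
Bug: SQLite uses || for string concatenation; + coerces text to numbers (yielding 0)

Fix: Replace + with || to concatenate text

Corrected query:
SELECT dept || ': ' || name AS label FROM employees

Result:
label             
------------------
Engineering: Eve  
Legal: Jack       
Legal: Kate       
Legal: Bob        
Engineering: Carol
Legal: Iris       
Legal: Liam       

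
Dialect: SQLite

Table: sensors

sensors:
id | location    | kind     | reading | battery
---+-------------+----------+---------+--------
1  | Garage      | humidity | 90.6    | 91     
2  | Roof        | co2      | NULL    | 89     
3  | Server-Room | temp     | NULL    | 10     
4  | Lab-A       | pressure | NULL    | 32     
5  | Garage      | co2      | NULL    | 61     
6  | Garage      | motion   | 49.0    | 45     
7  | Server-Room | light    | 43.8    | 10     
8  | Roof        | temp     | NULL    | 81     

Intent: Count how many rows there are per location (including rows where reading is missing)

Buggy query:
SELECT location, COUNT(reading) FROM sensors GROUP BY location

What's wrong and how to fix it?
Bug: COUNT(column) counts non-NULL values only; rows with NULL reading aren't counted

Fix: Replace COUNT(reading) with COUNT(*)

Corrected query:
SELECT location, COUNT(*) FROM sensors GROUP BY location

Result:
location    | COUNT(*)
------------+---------
Garage      | 3       
Lab-A       | 1       
Roof        | 2       
Server-Room | 2       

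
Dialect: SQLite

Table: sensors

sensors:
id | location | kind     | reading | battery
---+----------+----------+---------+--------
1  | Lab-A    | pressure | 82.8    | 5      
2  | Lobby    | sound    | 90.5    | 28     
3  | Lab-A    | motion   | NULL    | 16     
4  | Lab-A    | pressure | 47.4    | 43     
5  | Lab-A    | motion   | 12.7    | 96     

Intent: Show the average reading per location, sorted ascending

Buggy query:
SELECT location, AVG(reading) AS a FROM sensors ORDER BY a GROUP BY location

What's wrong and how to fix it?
Bug: GROUP BY must precede ORDER BY

Fix: Move ORDER BY to the end, after GROUP BY

Corrected query:
SELECT location, AVG(reading) AS a FROM sensors GROUP BY location ORDER BY a

Result:
location | a        
---------+----------
Lab-A    | 47.633333
Lobby    | 90.5     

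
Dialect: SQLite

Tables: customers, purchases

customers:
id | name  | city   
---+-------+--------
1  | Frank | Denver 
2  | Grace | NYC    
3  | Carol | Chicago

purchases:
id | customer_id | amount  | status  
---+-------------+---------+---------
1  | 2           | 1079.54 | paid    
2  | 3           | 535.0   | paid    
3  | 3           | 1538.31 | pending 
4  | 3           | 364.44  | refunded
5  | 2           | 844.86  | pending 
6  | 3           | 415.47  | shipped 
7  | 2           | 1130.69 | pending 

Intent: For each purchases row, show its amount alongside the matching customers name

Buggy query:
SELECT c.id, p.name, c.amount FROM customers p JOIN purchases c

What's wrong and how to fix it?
Bug: JOIN with no ON clause produces a cartesian product; every purchases row pairs with every customers row

Fix: Add ON c.customer_id = p.id to the JOIN

Corrected query:
SELECT c.id, p.name, c.amount FROM customers p JOIN purchases c ON c.customer_id = p.id

Result:
id | name  | amount 
---+-------+--------
1  | Grace | 1079.54
2  | Carol | 535    
3  | Carol | 1538.31
4  | Carol | 364.44 
5  | Grace | 844.86 
6  | Carol | 415.47 
7  | Grace | 1130.69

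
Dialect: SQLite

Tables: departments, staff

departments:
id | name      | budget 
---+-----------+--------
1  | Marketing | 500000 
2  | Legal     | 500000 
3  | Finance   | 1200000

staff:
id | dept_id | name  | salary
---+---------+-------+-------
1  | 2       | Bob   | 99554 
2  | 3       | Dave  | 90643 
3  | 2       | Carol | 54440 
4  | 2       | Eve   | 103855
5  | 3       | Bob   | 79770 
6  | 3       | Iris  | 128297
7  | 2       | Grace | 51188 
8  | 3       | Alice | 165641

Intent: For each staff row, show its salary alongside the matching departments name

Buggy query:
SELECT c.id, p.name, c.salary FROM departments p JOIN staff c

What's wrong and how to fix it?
Bug: Missing join condition: each staff row is matched to all departments rows instead of just its own

Fix: Add ON c.dept_id = p.id to the JOIN

Corrected query:
SELECT c.id, p.name, c.salary FROM departments p JOIN staff c ON c.dept_id = p.id

Result:
id | name    | salary
---+---------+-------
1  | Legal   | 99554 
2  | Finance | 90643 
3  | Legal   | 54440 
4  | Legal   | 103855
5  | Finance | 79770 
6  | Finance | 128297
7  | Legal   | 51188 
8  | Finance | 165641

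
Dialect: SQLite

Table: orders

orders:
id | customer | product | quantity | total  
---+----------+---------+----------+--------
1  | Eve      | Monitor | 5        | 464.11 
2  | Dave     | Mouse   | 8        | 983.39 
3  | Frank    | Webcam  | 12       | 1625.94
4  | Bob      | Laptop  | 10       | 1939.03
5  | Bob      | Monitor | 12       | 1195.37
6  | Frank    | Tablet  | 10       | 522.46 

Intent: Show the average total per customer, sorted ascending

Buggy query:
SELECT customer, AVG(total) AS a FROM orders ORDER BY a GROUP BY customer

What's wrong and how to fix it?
Bug: GROUP BY must precede ORDER BY

Fix: Reorder: SELECT … FROM … GROUP BY … ORDER BY …

Corrected query:
SELECT customer, AVG(total) AS a FROM orders GROUP BY customer ORDER BY a

Result:
customer | a     
---------+-------
Eve      | 464.11
Dave     | 983.39
Frank    | 1074.2
Bob      | 1567.2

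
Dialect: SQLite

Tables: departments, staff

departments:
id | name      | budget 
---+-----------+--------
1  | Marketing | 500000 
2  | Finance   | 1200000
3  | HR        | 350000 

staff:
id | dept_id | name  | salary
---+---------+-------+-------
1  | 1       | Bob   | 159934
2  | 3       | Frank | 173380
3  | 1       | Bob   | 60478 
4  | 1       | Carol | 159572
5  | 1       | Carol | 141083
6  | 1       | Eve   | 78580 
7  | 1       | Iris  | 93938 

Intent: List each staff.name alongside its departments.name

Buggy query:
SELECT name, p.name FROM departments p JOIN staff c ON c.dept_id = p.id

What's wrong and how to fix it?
Bug: Both tables have a 'name' column; the unqualified reference is ambiguous

Fix: Qualify the column with its table alias (c.name)

Corrected query:
SELECT c.name, p.name FROM departments p JOIN staff c ON c.dept_id = p.id

Result:
name  | name     
------+----------
Bob   | Marketing
Frank | HR       
Bob   | Marketing
Carol | Marketing
Carol | Marketing
Eve   | Marketing
Iris  | Marketing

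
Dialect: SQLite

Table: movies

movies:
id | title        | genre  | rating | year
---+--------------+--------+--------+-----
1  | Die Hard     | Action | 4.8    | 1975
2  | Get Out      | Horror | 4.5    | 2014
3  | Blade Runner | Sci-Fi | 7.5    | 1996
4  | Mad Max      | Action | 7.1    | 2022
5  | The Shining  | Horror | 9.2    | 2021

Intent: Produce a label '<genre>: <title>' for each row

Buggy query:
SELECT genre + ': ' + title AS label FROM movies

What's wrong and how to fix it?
Bug: SQLite uses || for string concatenation; + coerces text to numbers (yielding 0)

Fix: Replace + with || to concatenate text

Corrected query:
SELECT genre || ': ' || title AS label FROM movies

Result:
label               
--------------------
Action: Die Hard    
Horror: Get Out     
Sci-Fi: Blade Runner
Action: Mad Max     
Horror: The Shining 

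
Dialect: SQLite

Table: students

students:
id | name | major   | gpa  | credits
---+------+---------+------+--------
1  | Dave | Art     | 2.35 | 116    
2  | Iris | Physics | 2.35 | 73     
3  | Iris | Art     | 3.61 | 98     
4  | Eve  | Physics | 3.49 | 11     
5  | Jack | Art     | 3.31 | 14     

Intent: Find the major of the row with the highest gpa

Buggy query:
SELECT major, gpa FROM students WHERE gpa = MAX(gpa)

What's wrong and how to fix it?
Bug: WHERE is evaluated per row; an aggregate over the whole table isn't defined there

Fix: Use a subquery: WHERE gpa = (SELECT MAX(gpa) FROM students)

Corrected query:
SELECT major, gpa FROM students WHERE gpa = (SELECT MAX(gpa) FROM students)

Result:
major | gpa 
------+-----
Art   | 3.61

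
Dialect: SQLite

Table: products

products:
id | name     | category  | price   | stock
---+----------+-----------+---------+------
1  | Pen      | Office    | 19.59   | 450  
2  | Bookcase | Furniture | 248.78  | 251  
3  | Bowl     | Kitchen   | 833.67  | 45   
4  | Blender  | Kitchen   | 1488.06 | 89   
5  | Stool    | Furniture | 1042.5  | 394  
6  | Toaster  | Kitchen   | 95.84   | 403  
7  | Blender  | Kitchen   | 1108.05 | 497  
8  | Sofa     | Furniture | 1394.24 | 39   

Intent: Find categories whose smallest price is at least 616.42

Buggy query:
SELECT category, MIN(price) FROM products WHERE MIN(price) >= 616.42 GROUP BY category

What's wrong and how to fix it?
Bug: MIN() in WHERE is a misuse of aggregate

Fix: Use HAVING for the per-group MIN condition

Corrected query:
SELECT category, MIN(price) FROM products GROUP BY category HAVING MIN(price) >= 616.42

Result:
(no rows)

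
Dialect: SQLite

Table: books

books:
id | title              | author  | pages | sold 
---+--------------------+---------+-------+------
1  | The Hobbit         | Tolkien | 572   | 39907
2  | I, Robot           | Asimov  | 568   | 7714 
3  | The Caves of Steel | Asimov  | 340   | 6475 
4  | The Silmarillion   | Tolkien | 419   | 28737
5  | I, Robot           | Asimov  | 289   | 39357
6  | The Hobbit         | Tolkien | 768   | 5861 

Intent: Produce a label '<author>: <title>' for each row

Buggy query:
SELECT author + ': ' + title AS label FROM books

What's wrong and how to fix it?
Bug: SQLite uses || for string concatenation; + coerces text to numbers (yielding 0)

Fix: Replace + with || to concatenate text

Corrected query:
SELECT author || ': ' || title AS label FROM books

Result:
label                     
--------------------------
Tolkien: The Hobbit       
Asimov: I, Robot          
Asimov: The Caves of Steel
Tolkien: The Silmarillion 
Asimov: I, Robot          
Tolkien: The Hobbit       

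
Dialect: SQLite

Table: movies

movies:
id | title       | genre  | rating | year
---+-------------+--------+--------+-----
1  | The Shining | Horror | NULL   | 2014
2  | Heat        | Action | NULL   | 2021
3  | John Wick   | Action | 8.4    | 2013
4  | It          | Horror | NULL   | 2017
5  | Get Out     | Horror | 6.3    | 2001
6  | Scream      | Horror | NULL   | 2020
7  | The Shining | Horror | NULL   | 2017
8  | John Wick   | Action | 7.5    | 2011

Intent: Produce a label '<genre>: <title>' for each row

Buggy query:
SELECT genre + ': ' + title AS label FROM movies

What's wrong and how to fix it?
Bug: SQLite uses || for string concatenation; + coerces text to numbers (yielding 0)

Fix: Replace + with || to concatenate text

Corrected query:
SELECT genre || ': ' || title AS label FROM movies

Result:
label              
-------------------
Horror: The Shining
Action: Heat       
Action: John Wick  
Horror: It         
Horror: Get Out    
Horror: Scream     
Horror: The Shining
Action: John Wick  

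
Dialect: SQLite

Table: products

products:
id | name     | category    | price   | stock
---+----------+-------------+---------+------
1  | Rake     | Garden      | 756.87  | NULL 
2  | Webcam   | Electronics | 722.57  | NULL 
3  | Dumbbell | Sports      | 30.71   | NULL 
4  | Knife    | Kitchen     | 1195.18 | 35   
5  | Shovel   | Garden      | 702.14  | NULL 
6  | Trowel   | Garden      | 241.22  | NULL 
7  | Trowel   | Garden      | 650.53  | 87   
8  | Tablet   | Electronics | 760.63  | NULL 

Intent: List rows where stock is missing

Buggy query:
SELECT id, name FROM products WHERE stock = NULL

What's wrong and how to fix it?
Bug: '= NULL' is always unknown in SQL three-valued logic, so no rows match

Fix: Use IS NULL to test for NULL

Corrected query:
SELECT id, name FROM products WHERE stock IS NULL

Result:
id | name    
---+---------
1  | Rake    
2  | Webcam  
3  | Dumbbell
5  | Shovel  
6  | Trowel  
8  | Tablet  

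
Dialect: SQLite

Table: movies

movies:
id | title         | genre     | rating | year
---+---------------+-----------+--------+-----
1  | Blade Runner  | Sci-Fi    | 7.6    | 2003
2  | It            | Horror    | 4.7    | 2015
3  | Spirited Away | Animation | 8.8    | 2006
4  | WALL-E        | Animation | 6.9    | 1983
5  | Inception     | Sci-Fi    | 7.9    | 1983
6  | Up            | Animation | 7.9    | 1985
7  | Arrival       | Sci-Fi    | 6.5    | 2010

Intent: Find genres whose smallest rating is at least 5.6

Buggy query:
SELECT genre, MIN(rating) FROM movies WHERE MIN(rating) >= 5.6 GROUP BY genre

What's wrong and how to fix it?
Bug: Aggregates like MIN are computed per group after WHERE runs

Fix: Replace WHERE with HAVING after the GROUP BY

Corrected query:
SELECT genre, MIN(rating) FROM movies GROUP BY genre HAVING MIN(rating) >= 5.6

Result:
genre     | MIN(rating)
----------+------------
Animation | 6.9        
Sci-Fi    | 6.5        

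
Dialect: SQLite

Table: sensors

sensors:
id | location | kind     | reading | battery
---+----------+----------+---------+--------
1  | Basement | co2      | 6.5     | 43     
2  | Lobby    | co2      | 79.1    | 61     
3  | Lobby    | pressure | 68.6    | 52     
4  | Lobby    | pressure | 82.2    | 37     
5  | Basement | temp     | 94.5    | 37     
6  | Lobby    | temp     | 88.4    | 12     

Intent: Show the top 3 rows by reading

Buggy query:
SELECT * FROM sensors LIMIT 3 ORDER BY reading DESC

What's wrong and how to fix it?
Bug: ORDER BY cannot follow LIMIT; LIMIT is the final clause

Fix: Sort with ORDER BY, then apply LIMIT

Corrected query:
SELECT * FROM sensors ORDER BY reading DESC LIMIT 3

Result:
id | location | kind     | reading | battery
---+----------+----------+---------+--------
5  | Basement | temp     | 94.5    | 37     
6  | Lobby    | temp     | 88.4    | 12     
4  | Lobby    | pressure | 82.2    | 37     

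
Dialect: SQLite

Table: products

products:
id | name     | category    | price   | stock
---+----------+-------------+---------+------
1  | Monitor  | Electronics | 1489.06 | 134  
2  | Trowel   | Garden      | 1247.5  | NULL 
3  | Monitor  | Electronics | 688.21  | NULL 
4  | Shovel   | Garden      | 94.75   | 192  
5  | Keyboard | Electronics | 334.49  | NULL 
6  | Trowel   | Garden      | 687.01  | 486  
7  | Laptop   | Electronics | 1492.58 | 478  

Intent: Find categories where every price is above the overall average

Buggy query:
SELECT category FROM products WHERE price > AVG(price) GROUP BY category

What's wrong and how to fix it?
Bug: WHERE evaluates per row before aggregation, so AVG() is unavailable

Fix: Use a subquery for AVG and a HAVING MIN(...) filter so the condition holds for every row in the group

Corrected query:
SELECT category FROM products GROUP BY category HAVING MIN(price) > (SELECT AVG(price) FROM products)

Result:
(no rows)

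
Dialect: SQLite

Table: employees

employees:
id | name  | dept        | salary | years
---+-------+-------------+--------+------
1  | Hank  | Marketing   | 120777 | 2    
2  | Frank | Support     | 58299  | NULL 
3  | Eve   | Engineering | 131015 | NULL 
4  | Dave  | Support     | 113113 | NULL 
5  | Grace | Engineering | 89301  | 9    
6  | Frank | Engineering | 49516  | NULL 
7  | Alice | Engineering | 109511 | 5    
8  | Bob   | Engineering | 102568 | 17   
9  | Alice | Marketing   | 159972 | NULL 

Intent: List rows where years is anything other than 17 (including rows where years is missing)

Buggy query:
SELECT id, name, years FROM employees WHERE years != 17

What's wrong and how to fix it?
Bug: 'years != 17' is unknown when years is NULL, so NULL rows are silently excluded

Fix: Add an explicit OR years IS NULL to include the missing-value rows

Corrected query:
SELECT id, name, years FROM employees WHERE years != 17 OR years IS NULL

Result:
id | name  | years
---+-------+------
1  | Hank  | 2    
2  | Frank | NULL 
3  | Eve   | NULL 
4  | Dave  | NULL 
5  | Grace | 9    
6  | Frank | NULL 
7  | Alice | 5    
9  | Alice | NULL 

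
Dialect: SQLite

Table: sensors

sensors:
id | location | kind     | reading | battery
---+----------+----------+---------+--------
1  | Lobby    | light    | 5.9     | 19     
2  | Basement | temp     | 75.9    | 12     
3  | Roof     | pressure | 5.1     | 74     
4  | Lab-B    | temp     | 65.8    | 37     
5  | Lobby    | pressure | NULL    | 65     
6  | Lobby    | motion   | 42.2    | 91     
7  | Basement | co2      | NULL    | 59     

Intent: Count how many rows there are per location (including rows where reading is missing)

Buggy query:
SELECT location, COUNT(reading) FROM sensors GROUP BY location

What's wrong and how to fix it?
Bug: COUNT(reading) skips NULLs, so groups with missing reading are undercounted

Fix: Use COUNT(*) to count all rows regardless of NULL

Corrected query:
SELECT location, COUNT(*) FROM sensors GROUP BY location

Result:
location | COUNT(*)
---------+---------
Basement | 2       
Lab-B    | 1       
Lobby    | 3       
Roof     | 1       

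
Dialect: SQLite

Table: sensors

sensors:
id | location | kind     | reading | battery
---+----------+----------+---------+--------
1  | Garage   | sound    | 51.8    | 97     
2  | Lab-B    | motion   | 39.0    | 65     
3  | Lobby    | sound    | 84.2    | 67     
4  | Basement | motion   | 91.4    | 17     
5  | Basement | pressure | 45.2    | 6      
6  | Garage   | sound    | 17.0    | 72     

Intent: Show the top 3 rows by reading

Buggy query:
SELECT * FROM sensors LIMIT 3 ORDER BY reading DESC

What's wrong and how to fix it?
Bug: LIMIT must come after ORDER BY

Fix: Sort with ORDER BY, then apply LIMIT

Corrected query:
SELECT * FROM sensors ORDER BY reading DESC LIMIT 3

Result:
id | location | kind   | reading | battery
---+----------+--------+---------+--------
4  | Basement | motion | 91.4    | 17     
3  | Lobby    | sound  | 84.2    | 67     
1  | Garage   | sound  | 51.8    | 97     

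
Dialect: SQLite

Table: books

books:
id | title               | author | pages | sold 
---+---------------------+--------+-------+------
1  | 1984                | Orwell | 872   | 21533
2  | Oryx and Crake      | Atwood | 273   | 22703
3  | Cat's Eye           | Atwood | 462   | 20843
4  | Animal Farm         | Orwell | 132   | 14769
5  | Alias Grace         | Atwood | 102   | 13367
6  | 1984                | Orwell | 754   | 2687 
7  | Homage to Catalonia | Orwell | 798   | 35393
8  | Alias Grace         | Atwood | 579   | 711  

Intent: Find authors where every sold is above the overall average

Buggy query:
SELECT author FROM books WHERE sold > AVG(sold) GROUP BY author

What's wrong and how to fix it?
Bug: AVG() is an aggregate; it can't sit directly in WHERE

Fix: Use a subquery for AVG and a HAVING MIN(...) filter so the condition holds for every row in the group

Corrected query:
SELECT author FROM books GROUP BY author HAVING MIN(sold) > (SELECT AVG(sold) FROM books)

Result:
(no rows)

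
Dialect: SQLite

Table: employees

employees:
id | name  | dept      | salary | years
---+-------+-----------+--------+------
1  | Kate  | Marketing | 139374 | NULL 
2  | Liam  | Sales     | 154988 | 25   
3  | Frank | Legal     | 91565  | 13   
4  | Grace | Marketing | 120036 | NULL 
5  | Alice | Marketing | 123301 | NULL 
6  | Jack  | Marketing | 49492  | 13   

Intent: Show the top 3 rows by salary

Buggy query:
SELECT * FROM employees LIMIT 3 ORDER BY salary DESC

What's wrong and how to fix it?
Bug: LIMIT must come after ORDER BY

Fix: Sort with ORDER BY, then apply LIMIT

Corrected query:
SELECT * FROM employees ORDER BY salary DESC LIMIT 3

Result:
id | name  | dept      | salary | years
---+-------+-----------+--------+------
2  | Liam  | Sales     | 154988 | 25   
1  | Kate  | Marketing | 139374 | NULL 
5  | Alice | Marketing | 123301 | NULL 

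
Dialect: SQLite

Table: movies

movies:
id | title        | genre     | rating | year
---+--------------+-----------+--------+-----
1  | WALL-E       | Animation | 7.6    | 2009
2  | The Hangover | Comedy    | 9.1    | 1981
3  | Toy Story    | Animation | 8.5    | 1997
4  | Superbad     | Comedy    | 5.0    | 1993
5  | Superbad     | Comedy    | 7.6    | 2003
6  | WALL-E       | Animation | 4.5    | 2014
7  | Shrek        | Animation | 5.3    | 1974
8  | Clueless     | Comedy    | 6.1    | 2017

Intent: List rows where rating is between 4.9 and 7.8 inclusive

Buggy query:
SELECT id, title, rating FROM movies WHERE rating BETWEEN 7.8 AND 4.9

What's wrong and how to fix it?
Bug: BETWEEN expects the lower bound first; with 7.8 AND 4.9 the range is empty

Fix: Swap the bounds so the smaller value comes first

Corrected query:
SELECT id, title, rating FROM movies WHERE rating BETWEEN 4.9 AND 7.8

Result:
id | title    | rating
---+----------+-------
1  | WALL-E   | 7.6   
4  | Superbad | 5     
5  | Superbad | 7.6   
7  | Shrek    | 5.3   
8  | Clueless | 6.1   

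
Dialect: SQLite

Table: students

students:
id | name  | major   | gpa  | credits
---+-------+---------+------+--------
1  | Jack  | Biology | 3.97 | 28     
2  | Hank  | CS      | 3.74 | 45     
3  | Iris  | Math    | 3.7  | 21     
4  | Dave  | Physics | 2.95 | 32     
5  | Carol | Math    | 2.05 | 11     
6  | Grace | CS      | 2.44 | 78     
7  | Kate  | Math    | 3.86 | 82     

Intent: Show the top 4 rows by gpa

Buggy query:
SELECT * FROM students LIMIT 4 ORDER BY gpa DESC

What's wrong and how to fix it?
Bug: LIMIT must come after ORDER BY

Fix: Sort with ORDER BY, then apply LIMIT

Corrected query:
SELECT * FROM students ORDER BY gpa DESC LIMIT 4

Result:
id | name | major   | gpa  | credits
---+------+---------+------+--------
1  | Jack | Biology | 3.97 | 28     
7  | Kate | Math    | 3.86 | 82     
2  | Hank | CS      | 3.74 | 45     
3  | Iris | Math    | 3.7  | 21     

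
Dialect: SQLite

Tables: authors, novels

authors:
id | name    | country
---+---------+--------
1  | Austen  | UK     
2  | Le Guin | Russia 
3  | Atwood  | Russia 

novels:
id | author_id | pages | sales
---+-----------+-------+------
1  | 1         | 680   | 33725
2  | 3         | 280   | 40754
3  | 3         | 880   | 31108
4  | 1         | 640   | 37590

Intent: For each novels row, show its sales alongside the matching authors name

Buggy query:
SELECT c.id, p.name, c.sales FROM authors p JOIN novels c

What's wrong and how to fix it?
Bug: JOIN with no ON clause produces a cartesian product; every novels row pairs with every authors row

Fix: Specify the join condition linking the foreign key to the parent id

Corrected query:
SELECT c.id, p.name, c.sales FROM authors p JOIN novels c ON c.author_id = p.id

Result:
id | name   | sales
---+--------+------
1  | Austen | 33725
2  | Atwood | 40754
3  | Atwood | 31108
4  | Austen | 37590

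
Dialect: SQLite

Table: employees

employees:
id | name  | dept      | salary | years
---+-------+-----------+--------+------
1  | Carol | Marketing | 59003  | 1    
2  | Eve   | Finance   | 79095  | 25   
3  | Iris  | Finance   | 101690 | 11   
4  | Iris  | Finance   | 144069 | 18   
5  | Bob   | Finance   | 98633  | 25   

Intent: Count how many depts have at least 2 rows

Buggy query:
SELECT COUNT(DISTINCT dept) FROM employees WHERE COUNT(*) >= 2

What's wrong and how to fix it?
Bug: COUNT(*) cannot appear in WHERE; the per-group count doesn't exist yet

Fix: Use a subquery that GROUPs and filters with HAVING, then count its rows

Corrected query:
SELECT COUNT(*) FROM (SELECT dept FROM employees GROUP BY dept HAVING COUNT(*) >= 2)

Result:
COUNT(*)
--------
1       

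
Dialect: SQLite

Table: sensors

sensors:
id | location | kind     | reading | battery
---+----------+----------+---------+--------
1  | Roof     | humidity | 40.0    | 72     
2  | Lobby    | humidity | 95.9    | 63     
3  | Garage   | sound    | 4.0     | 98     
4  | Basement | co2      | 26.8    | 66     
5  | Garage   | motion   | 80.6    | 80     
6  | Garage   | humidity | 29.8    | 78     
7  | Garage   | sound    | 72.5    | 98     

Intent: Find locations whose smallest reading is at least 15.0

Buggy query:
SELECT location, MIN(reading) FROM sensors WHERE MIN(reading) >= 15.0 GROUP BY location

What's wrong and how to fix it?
Bug: MIN() in WHERE is a misuse of aggregate

Fix: Replace WHERE with HAVING after the GROUP BY

Corrected query:
SELECT location, MIN(reading) FROM sensors GROUP BY location HAVING MIN(reading) >= 15.0

Result:
location | MIN(reading)
---------+-------------
Basement | 26.8        
Lobby    | 95.9        
Roof     | 40          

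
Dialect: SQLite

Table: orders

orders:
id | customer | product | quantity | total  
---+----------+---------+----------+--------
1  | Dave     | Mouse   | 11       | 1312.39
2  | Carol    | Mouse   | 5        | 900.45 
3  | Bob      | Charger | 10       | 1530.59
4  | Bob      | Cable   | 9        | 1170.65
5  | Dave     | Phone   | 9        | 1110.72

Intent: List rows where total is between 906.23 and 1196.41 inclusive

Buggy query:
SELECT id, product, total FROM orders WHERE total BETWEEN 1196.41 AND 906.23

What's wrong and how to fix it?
Bug: The bounds are reversed; BETWEEN a AND b requires a <= b to match anything

Fix: Swap the bounds so the smaller value comes first

Corrected query:
SELECT id, product, total FROM orders WHERE total BETWEEN 906.23 AND 1196.41

Result:
id | product | total  
---+---------+--------
4  | Cable   | 1170.65
5  | Phone   | 1110.72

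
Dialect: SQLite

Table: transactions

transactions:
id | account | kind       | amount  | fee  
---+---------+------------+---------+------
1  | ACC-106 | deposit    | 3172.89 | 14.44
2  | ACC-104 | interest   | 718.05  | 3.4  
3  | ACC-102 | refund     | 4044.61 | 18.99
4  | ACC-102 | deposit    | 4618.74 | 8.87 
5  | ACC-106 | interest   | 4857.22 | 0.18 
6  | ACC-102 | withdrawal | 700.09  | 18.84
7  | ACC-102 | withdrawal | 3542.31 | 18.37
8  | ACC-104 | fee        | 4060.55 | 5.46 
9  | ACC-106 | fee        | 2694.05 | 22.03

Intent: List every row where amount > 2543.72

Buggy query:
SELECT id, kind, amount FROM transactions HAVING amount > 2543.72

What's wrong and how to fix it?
Bug: This is a non-aggregate query (no GROUP BY, no aggregates), so in SQLite the HAVING clause is invalid here; a row-level condition belongs in WHERE

Fix: Replace HAVING with WHERE since the condition applies to individual rows

Corrected query:
SELECT id, kind, amount FROM transactions WHERE amount > 2543.72

Result:
id | kind       | amount 
---+------------+--------
1  | deposit    | 3172.89
3  | refund     | 4044.61
4  | deposit    | 4618.74
5  | interest   | 4857.22
7  | withdrawal | 3542.31
8  | fee        | 4060.55
9  | fee        | 2694.05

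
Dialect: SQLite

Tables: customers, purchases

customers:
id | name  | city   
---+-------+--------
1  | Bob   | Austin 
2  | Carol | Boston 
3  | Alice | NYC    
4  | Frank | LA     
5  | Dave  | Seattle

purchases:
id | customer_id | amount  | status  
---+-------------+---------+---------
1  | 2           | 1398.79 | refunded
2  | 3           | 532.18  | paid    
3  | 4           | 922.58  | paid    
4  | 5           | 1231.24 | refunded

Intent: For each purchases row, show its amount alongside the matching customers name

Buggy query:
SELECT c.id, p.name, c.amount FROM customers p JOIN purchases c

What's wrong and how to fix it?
Bug: Missing join condition: each purchases row is matched to all customers rows instead of just its own

Fix: Specify the join condition linking the foreign key to the parent id

Corrected query:
SELECT c.id, p.name, c.amount FROM customers p JOIN purchases c ON c.customer_id = p.id

Result:
id | name  | amount 
---+-------+--------
1  | Carol | 1398.79
2  | Alice | 532.18 
3  | Frank | 922.58 
4  | Dave  | 1231.24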